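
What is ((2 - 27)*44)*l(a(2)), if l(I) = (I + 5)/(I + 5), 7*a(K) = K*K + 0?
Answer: -1100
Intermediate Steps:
a(K) = K²/7 (a(K) = (K*K + 0)/7 = (K² + 0)/7 = K²/7)
l(I) = 1 (l(I) = (5 + I)/(5 + I) = 1)
((2 - 27)*44)*l(a(2)) = ((2 - 27)*44)*1 = -25*44*1 = -1100*1 = -1100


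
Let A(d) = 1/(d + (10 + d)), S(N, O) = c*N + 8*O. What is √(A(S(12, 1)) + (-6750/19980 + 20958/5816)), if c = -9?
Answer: √85163054822985/5110810 ≈ 1.8057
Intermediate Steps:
S(N, O) = -9*N + 8*O
A(d) = 1/(10 + 2*d)
√(A(S(12, 1)) + (-6750/19980 + 20958/5816)) = √(1/(2*(5 + (-9*12 + 8*1))) + (-6750/19980 + 20958/5816)) = √(1/(2*(5 + (-108 + 8))) + (-6750*1/19980 + 20958*(1/5816))) = √(1/(2*(5 - 100)) + (-25/74 + 10479/2908)) = √((½)/(-95) + 351373/107596) = √((½)*(-1/95) + 351373/107596) = √(-1/190 + 351373/107596) = √(33326637/10221620) = √85163054822985/5110810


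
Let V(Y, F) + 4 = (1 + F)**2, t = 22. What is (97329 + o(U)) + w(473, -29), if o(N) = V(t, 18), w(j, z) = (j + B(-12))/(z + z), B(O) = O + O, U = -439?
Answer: 5665339/58 ≈ 97678.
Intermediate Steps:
V(Y, F) = -4 + (1 + F)**2
B(O) = 2*O
w(j, z) = (-24 + j)/(2*z) (w(j, z) = (j + 2*(-12))/(z + z) = (j - 24)/((2*z)) = (-24 + j)*(1/(2*z)) = (-24 + j)/(2*z))
o(N) = 357 (o(N) = -4 + (1 + 18)**2 = -4 + 19**2 = -4 + 361 = 357)
(97329 + o(U)) + w(473, -29) = (97329 + 357) + (1/2)*(-24 + 473)/(-29) = 97686 + (1/2)*(-1/29)*449 = 97686 - 449/58 = 5665339/58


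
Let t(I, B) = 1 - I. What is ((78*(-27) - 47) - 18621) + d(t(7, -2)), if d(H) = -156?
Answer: -20930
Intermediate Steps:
((78*(-27) - 47) - 18621) + d(t(7, -2)) = ((78*(-27) - 47) - 18621) - 156 = ((-2106 - 47) - 18621) - 156 = (-2153 - 18621) - 156 = -20774 - 156 = -20930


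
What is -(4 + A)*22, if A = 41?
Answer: -990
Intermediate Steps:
-(4 + A)*22 = -(4 + 41)*22 = -45*22 = -1*990 = -990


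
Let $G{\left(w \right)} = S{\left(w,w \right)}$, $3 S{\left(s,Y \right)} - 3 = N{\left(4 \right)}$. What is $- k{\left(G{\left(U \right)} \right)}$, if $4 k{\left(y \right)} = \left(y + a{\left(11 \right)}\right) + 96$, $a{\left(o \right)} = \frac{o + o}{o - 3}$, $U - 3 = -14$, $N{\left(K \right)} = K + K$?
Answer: $- \frac{1229}{48} \approx -25.604$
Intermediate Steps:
$N{\left(K \right)} = 2 K$
$U = -11$ ($U = 3 - 14 = -11$)
$S{\left(s,Y \right)} = \frac{11}{3}$ ($S{\left(s,Y \right)} = 1 + \frac{2 \cdot 4}{3} = 1 + \frac{1}{3} \cdot 8 = 1 + \frac{8}{3} = \frac{11}{3}$)
$G{\left(w \right)} = \frac{11}{3}$
$a{\left(o \right)} = \frac{2 o}{-3 + o}$
$k{\left(y \right)} = \frac{395}{16} + \frac{y}{4}$ ($k{\left(y \right)} = \frac{\left(y + 2 \cdot 11 \frac{1}{-3 + 11}\right) + 96}{4} = \frac{\left(y + 2 \cdot 11 \cdot \frac{1}{8}\right) + 96}{4} = \frac{\left(y + \frac{11}{4}\right) + 96}{4} = \frac{\left(\frac{11}{4} + y\right) + 96}{4} = \frac{\frac{395}{4} + y}{4} = \frac{395}{16} + \frac{y}{4}$)
$- k{\left(G{\left(U \right)} \right)} = - (\frac{395}{16} + \frac{1}{4} \cdot \frac{11}{3}) = - (\frac{395}{16} + \frac{11}{12}) = \left(-1\right) \frac{1229}{48} = - \frac{1229}{48}$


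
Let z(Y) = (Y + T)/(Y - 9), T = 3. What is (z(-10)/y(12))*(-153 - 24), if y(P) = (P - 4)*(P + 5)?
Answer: -1239/2584 ≈ -0.47949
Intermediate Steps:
z(Y) = (3 + Y)/(-9 + Y) (z(Y) = (Y + 3)/(Y - 9) = (3 + Y)/(-9 + Y))
y(P) = (-4 + P)*(5 + P)
(z(-10)/y(12))*(-153 - 24) = (((3 - 10)/(-9 - 10))/(-20 + 12 + 12²))*(-153 - 24) = ((-7/(-19))/(-20 + 12 + 144))*(-177) = (-1/19*(-7)/136)*(-177) = ((7/19)*(1/136))*(-177) = (7/2584)*(-177) = -1239/2584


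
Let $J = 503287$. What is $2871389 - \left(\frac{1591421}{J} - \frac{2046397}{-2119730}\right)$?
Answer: $\frac{3063286852811293121}{1066832552510} \approx 2.8714 \cdot 10^{6}$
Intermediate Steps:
$2871389 - \left(\frac{1591421}{J} - \frac{2046397}{-2119730}\right) = 2871389 - \left(\frac{1591421}{503287} - \frac{2046397}{-2119730}\right) = 2871389 - \left(1591421 \cdot \frac{1}{503287} - - \frac{2046397}{2119730}\right) = 2871389 - \left(\frac{1591421}{503287} + \frac{2046397}{2119730}\right) = 2871389 - \frac{4403307843269}{1066832552510} = \frac{3063286852811293121}{1066832552510}$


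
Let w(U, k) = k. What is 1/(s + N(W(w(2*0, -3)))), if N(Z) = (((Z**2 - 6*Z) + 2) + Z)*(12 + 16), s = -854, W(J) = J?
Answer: -1/126 ≈ -0.0079365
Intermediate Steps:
N(Z) = 56 - 140*Z + 28*Z**2 (N(Z) = ((2 + Z**2 - 6*Z) + Z)*28 = (2 + Z**2 - 5*Z)*28 = 56 - 140*Z + 28*Z**2)
1/(s + N(W(w(2*0, -3)))) = 1/(-854 + (56 - 140*(-3) + 28*(-3)**2)) = 1/(-854 + (56 + 420 + 28*9)) = 1/(-854 + (56 + 420 + 252)) = 1/(-854 + 728) = 1/(-126) = -1/126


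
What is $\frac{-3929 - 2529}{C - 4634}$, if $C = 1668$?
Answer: $\frac{3229}{1483} \approx 2.1773$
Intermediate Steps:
$\frac{-3929 - 2529}{C - 4634} = \frac{-3929 - 2529}{1668 - 4634} = - \frac{6458}{-2966} = \left(-6458\right) \left(- \frac{1}{2966}\right) = \frac{3229}{1483}$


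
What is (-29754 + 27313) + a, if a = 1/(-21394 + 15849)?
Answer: -13535346/5545 ≈ -2441.0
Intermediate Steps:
a = -1/5545 (a = 1/(-5545) = -1/5545 ≈ -0.00018034)
(-29754 + 27313) + a = (-29754 + 27313) - 1/5545 = -2441 - 1/5545 = -13535346/5545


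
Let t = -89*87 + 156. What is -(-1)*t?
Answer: -7587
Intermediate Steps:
t = -7587 (t = -7743 + 156 = -7587)
-(-1)*t = -(-1)*(-7587) = -1*7587 = -7587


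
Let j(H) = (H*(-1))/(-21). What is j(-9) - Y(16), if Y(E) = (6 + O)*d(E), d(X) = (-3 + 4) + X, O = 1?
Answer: -836/7 ≈ -119.43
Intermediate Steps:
d(X) = 1 + X
Y(E) = 7 + 7*E (Y(E) = (6 + 1)*(1 + E) = 7*(1 + E) = 7 + 7*E)
j(H) = H/21 (j(H) = -H*(-1/21) = H/21)
j(-9) - Y(16) = (1/21)*(-9) - (7 + 7*16) = -3/7 - (7 + 112) = -3/7 - 1*119 = -3/7 - 119 = -836/7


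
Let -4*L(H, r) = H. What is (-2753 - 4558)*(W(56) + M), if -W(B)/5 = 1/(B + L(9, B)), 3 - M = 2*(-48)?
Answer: -31093683/43 ≈ -7.2311e+5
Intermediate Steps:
L(H, r) = -H/4
M = 99 (M = 3 - 2*(-48) = 3 - 1*(-96) = 3 + 96 = 99)
W(B) = -5/(-9/4 + B) (W(B) = -5/(B - ¼*9) = -5/(B - 9/4) = -5/(-9/4 + B))
(-2753 - 4558)*(W(56) + M) = (-2753 - 4558)*(-20/(-9 + 4*56) + 99) = -7311*(-20/(-9 + 224) + 99) = -7311*(-20/215 + 99) = -7311*(-20*1/215 + 99) = -7311*(-4/43 + 99) = -7311*4253/43 = -31093683/43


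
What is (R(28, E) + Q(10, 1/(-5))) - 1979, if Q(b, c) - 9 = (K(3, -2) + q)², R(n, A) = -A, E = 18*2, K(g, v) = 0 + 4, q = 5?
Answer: -1925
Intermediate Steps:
K(g, v) = 4
E = 36
Q(b, c) = 90 (Q(b, c) = 9 + (4 + 5)² = 9 + 9² = 9 + 81 = 90)
(R(28, E) + Q(10, 1/(-5))) - 1979 = (-1*36 + 90) - 1979 = (-36 + 90) - 1979 = 54 - 1979 = -1925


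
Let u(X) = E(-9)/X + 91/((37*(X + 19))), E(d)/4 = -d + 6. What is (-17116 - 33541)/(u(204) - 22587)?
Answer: 7105505419/3168167927 ≈ 2.2428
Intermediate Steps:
E(d) = 24 - 4*d (E(d) = 4*(-d + 6) = 4*(6 - d) = 24 - 4*d)
u(X) = 60/X + 91/(703 + 37*X) (u(X) = (24 - 4*(-9))/X + 91/((37*(X + 19))) = (24 + 36)/X + 91/((37*(19 + X))) = 60/X + 91/(703 + 37*X))
(-17116 - 33541)/(u(204) - 22587) = (-17116 - 33541)/((1/37)*(42180 + 2311*204)/(204*(19 + 204)) - 22587) = -50657/((1/37)*(1/204)*(42180 + 471444)/223 - 22587) = -50657/((1/37)*(1/204)*(1/223)*513624 - 22587) = -50657/(42802/140267 - 22587) = -50657/(-3168167927/140267) = -50657*(-140267/3168167927) = 7105505419/3168167927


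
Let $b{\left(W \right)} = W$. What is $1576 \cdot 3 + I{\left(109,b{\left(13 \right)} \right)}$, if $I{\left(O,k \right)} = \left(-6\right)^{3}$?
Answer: $4512$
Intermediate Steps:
$I{\left(O,k \right)} = -216$
$1576 \cdot 3 + I{\left(109,b{\left(13 \right)} \right)} = 1576 \cdot 3 - 216 = 4728 - 216 = 4512$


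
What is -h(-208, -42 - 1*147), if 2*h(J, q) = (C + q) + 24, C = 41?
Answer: 62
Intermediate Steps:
h(J, q) = 65/2 + q/2 (h(J, q) = ((41 + q) + 24)/2 = (65 + q)/2 = 65/2 + q/2)
-h(-208, -42 - 1*147) = -(65/2 + (-42 - 1*147)/2) = -(65/2 + (-42 - 147)/2) = -(65/2 + (½)*(-189)) = -(65/2 - 189/2) = -1*(-62) = 62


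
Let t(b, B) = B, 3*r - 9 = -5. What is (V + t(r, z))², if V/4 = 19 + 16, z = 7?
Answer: 21609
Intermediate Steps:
r = 4/3 (r = 3 + (⅓)*(-5) = 3 - 5/3 = 4/3 ≈ 1.3333)
V = 140 (V = 4*(19 + 16) = 4*35 = 140)
(V + t(r, z))² = (140 + 7)² = 147² = 21609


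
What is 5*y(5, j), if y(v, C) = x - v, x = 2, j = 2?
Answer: -15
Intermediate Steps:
y(v, C) = 2 - v
5*y(5, j) = 5*(2 - 1*5) = 5*(2 - 5) = 5*(-3) = -15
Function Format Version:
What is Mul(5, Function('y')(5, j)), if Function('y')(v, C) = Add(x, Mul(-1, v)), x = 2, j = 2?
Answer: -15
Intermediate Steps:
Function('y')(v, C) = Add(2, Mul(-1, v))
Mul(5, Function('y')(5, j)) = Mul(5, Add(2, Mul(-1, 5))) = Mul(5, Add(2, -5)) = Mul(5, -3) = -15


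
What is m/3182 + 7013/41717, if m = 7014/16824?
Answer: 62621053437/372212757176 ≈ 0.16824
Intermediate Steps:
m = 1169/2804 (m = 7014*(1/16824) = 1169/2804 ≈ 0.41690)
m/3182 + 7013/41717 = (1169/2804)/3182 + 7013/41717 = (1169/2804)*(1/3182) + 7013*(1/41717) = 1169/8922328 + 7013/41717 = 62621053437/372212757176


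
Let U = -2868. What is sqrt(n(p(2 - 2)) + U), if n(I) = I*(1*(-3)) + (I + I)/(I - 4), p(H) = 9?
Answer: I*sqrt(72285)/5 ≈ 53.772*I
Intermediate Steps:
n(I) = -3*I + 2*I/(-4 + I) (n(I) = I*(-3) + (2*I)/(-4 + I) = -3*I + 2*I/(-4 + I))
sqrt(n(p(2 - 2)) + U) = sqrt(9*(14 - 3*9)/(-4 + 9) - 2868) = sqrt(9*(14 - 27)/5 - 2868) = sqrt(9*(1/5)*(-13) - 2868) = sqrt(-117/5 - 2868) = sqrt(-14457/5) = I*sqrt(72285)/5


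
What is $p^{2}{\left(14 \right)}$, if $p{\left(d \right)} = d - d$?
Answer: $0$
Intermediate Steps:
$p{\left(d \right)} = 0$
$p^{2}{\left(14 \right)} = 0^{2} = 0$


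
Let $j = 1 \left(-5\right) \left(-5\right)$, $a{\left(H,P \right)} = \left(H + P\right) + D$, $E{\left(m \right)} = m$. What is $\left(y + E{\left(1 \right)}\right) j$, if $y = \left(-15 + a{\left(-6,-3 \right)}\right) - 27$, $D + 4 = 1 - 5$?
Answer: $-1450$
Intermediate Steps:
$D = -8$ ($D = -4 + \left(1 - 5\right) = -4 - 4 = -8$)
$a{\left(H,P \right)} = -8 + H + P$ ($a{\left(H,P \right)} = \left(H + P\right) - 8 = -8 + H + P$)
$j = 25$ ($j = \left(-5\right) \left(-5\right) = 25$)
$y = -59$ ($y = \left(-15 - 17\right) - 27 = -32 - 27 = -59$)
$\left(y + E{\left(1 \right)}\right) j = \left(-59 + 1\right) 25 = \left(-58\right) 25 = -1450$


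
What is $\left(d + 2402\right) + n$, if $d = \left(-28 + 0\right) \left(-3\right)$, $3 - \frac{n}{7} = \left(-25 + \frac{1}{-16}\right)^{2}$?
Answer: $- \frac{483815}{256} \approx -1889.9$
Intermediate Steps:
$n = - \frac{1120231}{256}$ ($n = 21 - 7 \left(-25 + \frac{1}{-16}\right)^{2} = 21 - 7 \left(-25 - \frac{1}{16}\right)^{2} = 21 - 7 \left(- \frac{401}{16}\right)^{2} = 21 - \frac{1125607}{256} = - \frac{1120231}{256} \approx -4375.9$)
$d = 84$ ($d = \left(-28\right) \left(-3\right) = 84$)
$\left(d + 2402\right) + n = \left(84 + 2402\right) - \frac{1120231}{256} = 2486 - \frac{1120231}{256} = - \frac{483815}{256}$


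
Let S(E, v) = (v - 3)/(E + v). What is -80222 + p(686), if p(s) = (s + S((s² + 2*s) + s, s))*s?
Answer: 269358743/690 ≈ 3.9038e+5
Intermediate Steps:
S(E, v) = (-3 + v)/(E + v)
p(s) = s*(s + (-3 + s)/(s² + 4*s)) (p(s) = (s + (-3 + s)/(((s² + 2*s) + s) + s))*s = (s + (-3 + s)/((s² + 3*s) + s))*s = (s + (-3 + s)/(s² + 4*s))*s = s*(s + (-3 + s)/(s² + 4*s)))
-80222 + p(686) = -80222 + (-3 + 686 + 686²*(4 + 686))/(4 + 686) = -80222 + (-3 + 686 + 470596*690)/690 = -80222 + (-3 + 686 + 324711240)/690 = -80222 + (1/690)*324711923 = -80222 + 324711923/690 = 269358743/690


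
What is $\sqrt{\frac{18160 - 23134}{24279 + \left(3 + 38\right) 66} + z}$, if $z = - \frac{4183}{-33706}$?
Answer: $\frac{i \sqrt{5535700686132610}}{303185470} \approx 0.2454 i$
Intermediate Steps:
$z = \frac{4183}{33706}$ ($z = \left(-4183\right) \left(- \frac{1}{33706}\right) = \frac{4183}{33706} \approx 0.1241$)
$\sqrt{\frac{18160 - 23134}{24279 + \left(3 + 38\right) 66} + z} = \sqrt{\frac{18160 - 23134}{24279 + \left(3 + 38\right) 66} + \frac{4183}{33706}} = \sqrt{- \frac{4974}{24279 + 41 \cdot 66} + \frac{4183}{33706}} = \sqrt{- \frac{4974}{24279 + 2706} + \frac{4183}{33706}} = \sqrt{- \frac{4974}{26985} + \frac{4183}{33706}} = \sqrt{\left(-4974\right) \frac{1}{26985} + \frac{4183}{33706}} = \sqrt{- \frac{1658}{8995} + \frac{4183}{33706}} = \sqrt{- \frac{18258463}{303185470}} = \frac{i \sqrt{5535700686132610}}{303185470}$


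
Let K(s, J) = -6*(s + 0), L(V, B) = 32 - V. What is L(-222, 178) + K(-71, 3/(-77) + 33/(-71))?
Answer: 680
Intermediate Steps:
K(s, J) = -6*s
L(-222, 178) + K(-71, 3/(-77) + 33/(-71)) = (32 - 1*(-222)) - 6*(-71) = (32 + 222) + 426 = 254 + 426 = 680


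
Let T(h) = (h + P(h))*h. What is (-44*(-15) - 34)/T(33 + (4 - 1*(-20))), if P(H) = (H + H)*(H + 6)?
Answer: 626/412623 ≈ 0.0015171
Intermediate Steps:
P(H) = 2*H*(6 + H) (P(H) = (2*H)*(6 + H) = 2*H*(6 + H))
T(h) = h*(h + 2*h*(6 + h)) (T(h) = (h + 2*h*(6 + h))*h = h*(h + 2*h*(6 + h)))
(-44*(-15) - 34)/T(33 + (4 - 1*(-20))) = (-44*(-15) - 34)/(((33 + (4 - 1*(-20)))²*(13 + 2*(33 + (4 - 1*(-20)))))) = (660 - 34)/(((33 + (4 + 20))²*(13 + 2*(33 + (4 + 20))))) = 626/(((33 + 24)²*(13 + 2*(33 + 24)))) = 626/((57²*(13 + 2*57))) = 626/((3249*(13 + 114))) = 626/((3249*127)) = 626/412623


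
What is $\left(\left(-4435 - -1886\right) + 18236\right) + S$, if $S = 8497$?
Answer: $24184$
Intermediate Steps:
$\left(\left(-4435 - -1886\right) + 18236\right) + S = \left(\left(-4435 - -1886\right) + 18236\right) + 8497 = \left(\left(-4435 + 1886\right) + 18236\right) + 8497 = \left(-2549 + 18236\right) + 8497 = 15687 + 8497 = 24184$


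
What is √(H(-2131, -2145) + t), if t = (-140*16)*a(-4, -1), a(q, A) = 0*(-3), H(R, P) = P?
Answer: I*√2145 ≈ 46.314*I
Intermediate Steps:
a(q, A) = 0
t = 0 (t = -140*16*0 = -2240*0 = 0)
√(H(-2131, -2145) + t) = √(-2145 + 0) = √(-2145) = I*√2145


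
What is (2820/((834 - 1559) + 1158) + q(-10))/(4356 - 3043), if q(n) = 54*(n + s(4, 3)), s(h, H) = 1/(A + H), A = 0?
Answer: -223206/568529 ≈ -0.39260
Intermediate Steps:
s(h, H) = 1/H (s(h, H) = 1/(0 + H) = 1/H)
q(n) = 18 + 54*n (q(n) = 54*(n + 1/3) = 54*(n + ⅓) = 54*(⅓ + n) = 18 + 54*n)
(2820/((834 - 1559) + 1158) + q(-10))/(4356 - 3043) = (2820/((834 - 1559) + 1158) + (18 + 54*(-10)))/(4356 - 3043) = (2820/(-725 + 1158) + (18 - 540))/1313 = (2820/433 - 522)*(1/1313) = -223206/433*1/1313 = -223206/568529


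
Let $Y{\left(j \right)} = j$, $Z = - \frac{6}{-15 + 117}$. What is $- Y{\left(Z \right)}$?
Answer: $\frac{1}{17} \approx 0.058824$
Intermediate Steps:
$Z = - \frac{1}{17}$ ($Z = - \frac{6}{102} = \left(-6\right) \frac{1}{102} = - \frac{1}{17} \approx -0.058824$)
$- Y{\left(Z \right)} = \left(-1\right) \left(- \frac{1}{17}\right) = \frac{1}{17}$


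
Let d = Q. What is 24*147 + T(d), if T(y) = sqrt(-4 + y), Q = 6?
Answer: 3528 + sqrt(2) ≈ 3529.4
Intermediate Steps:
d = 6
24*147 + T(d) = 24*147 + sqrt(-4 + 6) = 3528 + sqrt(2)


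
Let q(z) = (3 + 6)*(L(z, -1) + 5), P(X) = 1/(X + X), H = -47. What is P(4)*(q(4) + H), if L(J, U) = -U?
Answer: 7/8 ≈ 0.87500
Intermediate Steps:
P(X) = 1/(2*X)
q(z) = 54 (q(z) = (3 + 6)*(-1*(-1) + 5) = 9*(1 + 5) = 9*6 = 54)
P(4)*(q(4) + H) = ((½)/4)*(54 - 47) = ((½)*(¼))*7 = (⅛)*7 = 7/8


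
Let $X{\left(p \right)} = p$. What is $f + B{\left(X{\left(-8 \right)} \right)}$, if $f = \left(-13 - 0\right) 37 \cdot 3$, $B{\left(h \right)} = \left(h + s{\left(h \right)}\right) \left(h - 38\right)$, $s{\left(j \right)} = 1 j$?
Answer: $-707$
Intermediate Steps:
$s{\left(j \right)} = j$
$B{\left(h \right)} = 2 h \left(-38 + h\right)$ ($B{\left(h \right)} = \left(h + h\right) \left(h - 38\right) = 2 h \left(-38 + h\right)$)
$f = -1443$ ($f = \left(-13 + 0\right) 37 \cdot 3 = \left(-13\right) 37 \cdot 3 = \left(-481\right) 3 = -1443$)
$f + B{\left(X{\left(-8 \right)} \right)} = -1443 + 2 \left(-8\right) \left(-38 - 8\right) = -1443 + 2 \left(-8\right) \left(-46\right) = -1443 + 736 = -707$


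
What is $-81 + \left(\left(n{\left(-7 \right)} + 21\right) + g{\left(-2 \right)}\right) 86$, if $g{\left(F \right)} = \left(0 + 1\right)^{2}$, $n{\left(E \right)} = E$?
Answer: $1209$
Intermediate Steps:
$g{\left(F \right)} = 1$ ($g{\left(F \right)} = 1^{2} = 1$)
$-81 + \left(\left(n{\left(-7 \right)} + 21\right) + g{\left(-2 \right)}\right) 86 = -81 + \left(\left(-7 + 21\right) + 1\right) 86 = -81 + \left(14 + 1\right) 86 = -81 + 15 \cdot 86 = -81 + 1290 = 1209$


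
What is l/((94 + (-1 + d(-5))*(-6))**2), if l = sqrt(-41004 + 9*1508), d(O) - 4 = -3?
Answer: 3*I*sqrt(762)/4418 ≈ 0.018744*I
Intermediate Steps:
d(O) = 1 (d(O) = 4 - 3 = 1)
l = 6*I*sqrt(762) (l = sqrt(-41004 + 13572) = sqrt(-27432) = 6*I*sqrt(762) ≈ 165.63*I)
l/((94 + (-1 + d(-5))*(-6))**2) = (6*I*sqrt(762))/((94 + (-1 + 1)*(-6))**2) = (6*I*sqrt(762))/((94 + 0*(-6))**2) = (6*I*sqrt(762))/((94 + 0)**2) = (6*I*sqrt(762))/(94**2) = (6*I*sqrt(762))/8836 = (6*I*sqrt(762))*(1/8836) = 3*I*sqrt(762)/4418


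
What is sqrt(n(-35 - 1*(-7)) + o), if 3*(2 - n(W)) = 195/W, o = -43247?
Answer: I*sqrt(8475565)/14 ≈ 207.95*I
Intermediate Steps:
n(W) = 2 - 65/W
sqrt(n(-35 - 1*(-7)) + o) = sqrt((2 - 65/(-35 - 1*(-7))) - 43247) = sqrt((2 - 65/(-35 + 7)) - 43247) = sqrt((2 - 65/(-28)) - 43247) = sqrt((2 - 65*(-1/28)) - 43247) = sqrt((2 + 65/28) - 43247) = sqrt(121/28 - 43247) = sqrt(-1210795/28) = I*sqrt(8475565)/14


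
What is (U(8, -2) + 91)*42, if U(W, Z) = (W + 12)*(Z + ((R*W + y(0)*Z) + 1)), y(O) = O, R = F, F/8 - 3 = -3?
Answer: 2982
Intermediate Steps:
F = 0 (F = 24 + 8*(-3) = 24 - 24 = 0)
R = 0
U(W, Z) = (1 + Z)*(12 + W) (U(W, Z) = (W + 12)*(Z + ((0*W + 0*Z) + 1)) = (12 + W)*(Z + ((0 + 0) + 1)) = (12 + W)*(Z + (0 + 1)) = (12 + W)*(Z + 1) = (12 + W)*(1 + Z) = (1 + Z)*(12 + W))
(U(8, -2) + 91)*42 = ((12 + 8 + 12*(-2) + 8*(-2)) + 91)*42 = ((12 + 8 - 24 - 16) + 91)*42 = (-20 + 91)*42 = 71*42 = 2982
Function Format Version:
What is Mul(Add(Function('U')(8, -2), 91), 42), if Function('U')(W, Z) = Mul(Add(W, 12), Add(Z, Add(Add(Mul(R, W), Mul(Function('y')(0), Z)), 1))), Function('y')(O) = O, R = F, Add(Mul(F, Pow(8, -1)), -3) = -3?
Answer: 2982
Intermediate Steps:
F = 0 (F = Add(24, Mul(8, -3)) = Add(24, -24) = 0)
R = 0
Function('U')(W, Z) = Mul(Add(1, Z), Add(12, W)) (Function('U')(W, Z) = Mul(Add(W, 12), Add(Z, Add(Add(Mul(0, W), Mul(0, Z)), 1))) = Mul(Add(12, W), Add(Z, Add(Add(0, 0), 1))) = Mul(Add(12, W), Add(Z, Add(0, 1))) = Mul(Add(12, W), Add(Z, 1)) = Mul(Add(12, W), Add(1, Z)) = Mul(Add(1, Z), Add(12, W)))
Mul(Add(Function('U')(8, -2), 91), 42) = Mul(Add(Add(12, 8, Mul(12, -2), Mul(8, -2)), 91), 42) = Mul(Add(Add(12, 8, -24, -16), 91), 42) = Mul(Add(-20, 91), 42) = Mul(71, 42) = 2982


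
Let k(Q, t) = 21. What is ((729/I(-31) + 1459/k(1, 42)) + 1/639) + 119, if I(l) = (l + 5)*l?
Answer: 682767983/3605238 ≈ 189.38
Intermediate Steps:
I(l) = l*(5 + l) (I(l) = (5 + l)*l = l*(5 + l))
((729/I(-31) + 1459/k(1, 42)) + 1/639) + 119 = ((729/((-31*(5 - 31))) + 1459/21) + 1/639) + 119 = ((729/((-31*(-26))) + 1459*(1/21)) + 1/639) + 119 = ((729/806 + 1459/21) + 1/639) + 119 = (1191263/16926 + 1/639) + 119 = 253744661/3605238 + 119 = 682767983/3605238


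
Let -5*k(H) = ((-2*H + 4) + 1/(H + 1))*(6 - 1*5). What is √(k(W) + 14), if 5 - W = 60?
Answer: 5*I*√114/18 ≈ 2.9659*I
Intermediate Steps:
W = -55 (W = 5 - 1*60 = 5 - 60 = -55)
k(H) = -⅘ - 1/(5*(1 + H)) + 2*H/5 (k(H) = -((-2*H + 4) + 1/(H + 1))*(6 - 1*5)/5 = -((4 - 2*H) + 1/(1 + H))*(6 - 5)/5 = -(4 + 1/(1 + H) - 2*H)/5 = -⅘ - 1/(5*(1 + H)) + 2*H/5)
√(k(W) + 14) = √((-5 - 2*(-55) + 2*(-55)²)/(5*(1 - 55)) + 14) = √((⅕)*(-5 + 110 + 2*3025)/(-54) + 14) = √((⅕)*(-1/54)*(-5 + 110 + 6050) + 14) = √((⅕)*(-1/54)*6155 + 14) = √(-1231/54 + 14) = √(-475/54) = 5*I*√114/18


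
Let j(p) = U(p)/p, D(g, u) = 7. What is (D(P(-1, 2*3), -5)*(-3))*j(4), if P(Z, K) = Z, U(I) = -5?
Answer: 105/4 ≈ 26.250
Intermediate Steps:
j(p) = -5/p
(D(P(-1, 2*3), -5)*(-3))*j(4) = (7*(-3))*(-5/4) = -(-105)/4 = -21*(-5/4) = 105/4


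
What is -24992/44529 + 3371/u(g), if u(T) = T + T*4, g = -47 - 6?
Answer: -156730139/11800185 ≈ -13.282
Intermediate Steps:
g = -53
u(T) = 5*T (u(T) = T + 4*T = 5*T)
-24992/44529 + 3371/u(g) = -24992/44529 + 3371/((5*(-53))) = -24992*1/44529 + 3371/(-265) = -24992/44529 + 3371*(-1/265) = -24992/44529 - 3371/265 = -156730139/11800185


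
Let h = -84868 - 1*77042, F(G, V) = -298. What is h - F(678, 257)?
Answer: -161612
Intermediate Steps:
h = -161910 (h = -84868 - 77042 = -161910)
h - F(678, 257) = -161910 - 1*(-298) = -161910 + 298 = -161612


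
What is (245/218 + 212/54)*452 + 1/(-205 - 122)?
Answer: 6717389/2943 ≈ 2282.5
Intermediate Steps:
(245/218 + 212/54)*452 + 1/(-205 - 122) = (245*(1/218) + 212*(1/54))*452 + 1/(-327) = (245/218 + 106/27)*452 - 1/327 = (29723/5886)*452 - 1/327 = 6717398/2943 - 1/327 = 6717389/2943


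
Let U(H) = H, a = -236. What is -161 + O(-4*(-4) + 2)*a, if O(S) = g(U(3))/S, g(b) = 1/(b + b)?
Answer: -4406/27 ≈ -163.19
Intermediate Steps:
g(b) = 1/(2*b)
O(S) = 1/(6*S) (O(S) = ((1/2)/3)/S = ((1/2)*(1/3))/S = 1/(6*S))
-161 + O(-4*(-4) + 2)*a = -161 + (1/(6*(-4*(-4) + 2)))*(-236) = -161 + (1/(6*(16 + 2)))*(-236) = -161 + ((1/6)/18)*(-236) = -161 + ((1/6)*(1/18))*(-236) = -161 + (1/108)*(-236) = -161 - 59/27 = -4406/27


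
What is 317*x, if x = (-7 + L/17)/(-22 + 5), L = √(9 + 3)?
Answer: 2219/17 - 634*√3/289 ≈ 126.73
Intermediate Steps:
L = 2*√3 (L = √12 = 2*√3 ≈ 3.4641)
x = 7/17 - 2*√3/289 (x = (-7 + (2*√3)/17)/(-22 + 5) = (-7 + (2*√3)*(1/17))/(-17) = (-7 + 2*√3/17)*(-1/17) = 7/17 - 2*√3/289 ≈ 0.39978)
317*x = 317*(7/17 - 2*√3/289) = 2219/17 - 634*√3/289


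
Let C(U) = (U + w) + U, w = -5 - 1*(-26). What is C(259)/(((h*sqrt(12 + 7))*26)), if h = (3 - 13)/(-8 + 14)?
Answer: -1617*sqrt(19)/2470 ≈ -2.8536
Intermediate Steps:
h = -5/3 (h = -10/6 = -10*1/6 = -5/3 ≈ -1.6667)
w = 21 (w = -5 + 26 = 21)
C(U) = 21 + 2*U (C(U) = (U + 21) + U = (21 + U) + U = 21 + 2*U)
C(259)/(((h*sqrt(12 + 7))*26)) = (21 + 2*259)/((-5*sqrt(12 + 7)/3*26)) = (21 + 518)/((-5*sqrt(19)/3*26)) = 539/((-130*sqrt(19)/3)) = 539*(-3*sqrt(19)/2470) = -1617*sqrt(19)/2470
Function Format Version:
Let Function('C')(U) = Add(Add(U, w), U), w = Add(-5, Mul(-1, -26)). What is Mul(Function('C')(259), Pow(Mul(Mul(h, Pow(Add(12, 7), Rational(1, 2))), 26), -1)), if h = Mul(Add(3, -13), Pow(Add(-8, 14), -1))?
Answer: Mul(Rational(-1617, 2470), Pow(19, Rational(1, 2))) ≈ -2.8536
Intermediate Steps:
h = Rational(-5, 3) (h = Mul(-10, Pow(6, -1)) = Mul(-10, Rational(1, 6)) = Rational(-5, 3) ≈ -1.6667)
w = 21 (w = Add(-5, 26) = 21)
Function('C')(U) = Add(21, Mul(2, U)) (Function('C')(U) = Add(Add(U, 21), U) = Add(Add(21, U), U) = Add(21, Mul(2, U)))
Mul(Function('C')(259), Pow(Mul(Mul(h, Pow(Add(12, 7), Rational(1, 2))), 26), -1)) = Mul(Add(21, Mul(2, 259)), Pow(Mul(Mul(Rational(-5, 3), Pow(Add(12, 7), Rational(1, 2))), 26), -1)) = Mul(Add(21, 518), Pow(Mul(Mul(Rational(-5, 3), Pow(19, Rational(1, 2))), 26), -1)) = Mul(539, Pow(Mul(Rational(-130, 3), Pow(19, Rational(1, 2))), -1)) = Mul(539, Mul(Rational(-3, 2470), Pow(19, Rational(1, 2)))) = Mul(Rational(-1617, 2470), Pow(19, Rational(1, 2)))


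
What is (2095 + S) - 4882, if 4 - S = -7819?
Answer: 5036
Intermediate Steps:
S = 7823 (S = 4 - 1*(-7819) = 4 + 7819 = 7823)
(2095 + S) - 4882 = (2095 + 7823) - 4882 = 9918 - 4882 = 5036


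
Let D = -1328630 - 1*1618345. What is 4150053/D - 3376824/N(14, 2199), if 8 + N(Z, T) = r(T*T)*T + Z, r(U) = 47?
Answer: -1153373470603/33844043225 ≈ -34.079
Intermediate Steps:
D = -2946975 (D = -1328630 - 1618345 = -2946975)
N(Z, T) = -8 + Z + 47*T (N(Z, T) = -8 + (47*T + Z) = -8 + (Z + 47*T) = -8 + Z + 47*T)
4150053/D - 3376824/N(14, 2199) = 4150053/(-2946975) - 3376824/(-8 + 14 + 47*2199) = 4150053*(-1/2946975) - 3376824/(-8 + 14 + 103353) = -1383351/982325 - 3376824/103359 = -1383351/982325 - 3376824*1/103359 = -1383351/982325 - 1125608/34453 = -1153373470603/33844043225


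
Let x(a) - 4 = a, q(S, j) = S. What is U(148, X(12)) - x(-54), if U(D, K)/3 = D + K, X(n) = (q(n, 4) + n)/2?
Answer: 530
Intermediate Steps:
X(n) = n (X(n) = (n + n)/2 = (2*n)*(½) = n)
x(a) = 4 + a
U(D, K) = 3*D + 3*K (U(D, K) = 3*(D + K) = 3*D + 3*K)
U(148, X(12)) - x(-54) = (3*148 + 3*12) - (4 - 54) = (444 + 36) - 1*(-50) = 480 + 50 = 530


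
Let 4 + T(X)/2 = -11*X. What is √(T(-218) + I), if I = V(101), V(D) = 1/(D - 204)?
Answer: √50795789/103 ≈ 69.195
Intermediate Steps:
T(X) = -8 - 22*X (T(X) = -8 + 2*(-11*X) = -8 - 22*X)
V(D) = 1/(-204 + D)
I = -1/103 (I = 1/(-204 + 101) = 1/(-103) = -1/103 ≈ -0.0097087)
√(T(-218) + I) = √((-8 - 22*(-218)) - 1/103) = √((-8 + 4796) - 1/103) = √(4788 - 1/103) = √(493163/103) = √50795789/103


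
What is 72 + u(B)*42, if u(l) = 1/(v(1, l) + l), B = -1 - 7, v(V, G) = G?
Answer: 555/8 ≈ 69.375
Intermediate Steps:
B = -8
u(l) = 1/(2*l) (u(l) = 1/(l + l) = 1/(2*l))
72 + u(B)*42 = 72 + ((½)/(-8))*42 = 72 + ((½)*(-⅛))*42 = 72 - 1/16*42 = 72 - 21/8 = 555/8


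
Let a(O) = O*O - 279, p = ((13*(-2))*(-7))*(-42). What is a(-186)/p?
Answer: -11439/2548 ≈ -4.4894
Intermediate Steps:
p = -7644 (p = -26*(-7)*(-42) = 182*(-42) = -7644)
a(O) = -279 + O² (a(O) = O² - 279 = -279 + O²)
a(-186)/p = (-279 + (-186)²)/(-7644) = (-279 + 34596)*(-1/7644) = 34317*(-1/7644) = -11439/2548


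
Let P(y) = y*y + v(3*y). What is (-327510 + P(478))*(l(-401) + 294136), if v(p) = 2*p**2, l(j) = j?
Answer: 1178960057210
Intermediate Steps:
P(y) = 19*y**2 (P(y) = y*y + 2*(3*y)**2 = y**2 + 2*(9*y**2) = y**2 + 18*y**2 = 19*y**2)
(-327510 + P(478))*(l(-401) + 294136) = (-327510 + 19*478**2)*(-401 + 294136) = (-327510 + 19*228484)*293735 = (-327510 + 4341196)*293735 = 4013686*293735 = 1178960057210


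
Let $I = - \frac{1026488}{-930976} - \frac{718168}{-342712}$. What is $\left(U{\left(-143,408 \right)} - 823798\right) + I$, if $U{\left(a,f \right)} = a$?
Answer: $- \frac{4107544255099887}{4985260108} \approx -8.2394 \cdot 10^{5}$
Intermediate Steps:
$I = \frac{15943545741}{4985260108}$ ($I = \left(-1026488\right) \left(- \frac{1}{930976}\right) - - \frac{89771}{42839} = \frac{128311}{116372} + \frac{89771}{42839} = \frac{15943545741}{4985260108} \approx 3.1981$)
$\left(U{\left(-143,408 \right)} - 823798\right) + I = \left(-143 - 823798\right) + \frac{15943545741}{4985260108} = -823941 + \frac{15943545741}{4985260108} = - \frac{4107544255099887}{4985260108}$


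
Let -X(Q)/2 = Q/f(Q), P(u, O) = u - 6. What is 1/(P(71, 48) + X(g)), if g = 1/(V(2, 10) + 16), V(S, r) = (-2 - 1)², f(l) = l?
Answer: 1/63 ≈ 0.015873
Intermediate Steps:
P(u, O) = -6 + u
V(S, r) = 9 (V(S, r) = (-3)² = 9)
g = 1/25 (g = 1/(9 + 16) = 1/25 ≈ 0.040000)
X(Q) = -2 (X(Q) = -2*Q/Q = -2*1 = -2)
1/(P(71, 48) + X(g)) = 1/((-6 + 71) - 2) = 1/(65 - 2) = 1/63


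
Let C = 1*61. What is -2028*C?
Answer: -123708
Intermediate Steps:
C = 61
-2028*C = -2028*61 = -123708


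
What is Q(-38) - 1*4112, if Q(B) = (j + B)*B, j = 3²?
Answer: -3010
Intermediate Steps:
j = 9
Q(B) = B*(9 + B) (Q(B) = (9 + B)*B = B*(9 + B))
Q(-38) - 1*4112 = -38*(9 - 38) - 1*4112 = -38*(-29) - 4112 = 1102 - 4112 = -3010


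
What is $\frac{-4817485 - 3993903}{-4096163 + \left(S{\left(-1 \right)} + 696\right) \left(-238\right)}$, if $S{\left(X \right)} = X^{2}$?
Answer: $\frac{8811388}{4262049} \approx 2.0674$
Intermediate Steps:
$\frac{-4817485 - 3993903}{-4096163 + \left(S{\left(-1 \right)} + 696\right) \left(-238\right)} = \frac{-4817485 - 3993903}{-4096163 + \left(\left(-1\right)^{2} + 696\right) \left(-238\right)} = - \frac{8811388}{-4096163 + \left(1 + 696\right) \left(-238\right)} = - \frac{8811388}{-4096163 + 697 \left(-238\right)} = - \frac{8811388}{-4096163 - 165886} = - \frac{8811388}{-4262049} = \left(-8811388\right) \left(- \frac{1}{4262049}\right) = \frac{8811388}{4262049}$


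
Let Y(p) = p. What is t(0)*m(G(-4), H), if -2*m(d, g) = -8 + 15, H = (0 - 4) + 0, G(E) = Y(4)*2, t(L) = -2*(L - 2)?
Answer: -14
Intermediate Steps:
t(L) = 4 - 2*L (t(L) = -2*(-2 + L) = 4 - 2*L)
G(E) = 8 (G(E) = 4*2 = 8)
H = -4 (H = -4 + 0 = -4)
m(d, g) = -7/2 (m(d, g) = -(-8 + 15)/2 = -½*7 = -7/2)
t(0)*m(G(-4), H) = (4 - 2*0)*(-7/2) = (4 + 0)*(-7/2) = 4*(-7/2) = -14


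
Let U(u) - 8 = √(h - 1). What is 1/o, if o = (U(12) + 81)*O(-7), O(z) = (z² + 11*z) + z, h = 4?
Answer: -89/277130 + √3/277130 ≈ -0.00031490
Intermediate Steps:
O(z) = z² + 12*z
U(u) = 8 + √3 (U(u) = 8 + √(4 - 1) = 8 + √3)
o = -3115 - 35*√3 (o = ((8 + √3) + 81)*(-7*(12 - 7)) = (89 + √3)*(-7*5) = (89 + √3)*(-35) = -3115 - 35*√3 ≈ -3175.6)
1/o = 1/(-3115 - 35*√3)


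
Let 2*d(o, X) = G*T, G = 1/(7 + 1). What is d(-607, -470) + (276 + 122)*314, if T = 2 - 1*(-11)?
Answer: 1999565/16 ≈ 1.2497e+5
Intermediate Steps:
T = 13 (T = 2 + 11 = 13)
G = 1/8 ≈ 0.12500
d(o, X) = 13/16 (d(o, X) = ((1/8)*13)/2 = (1/2)*(13/8) = 13/16)
d(-607, -470) + (276 + 122)*314 = 13/16 + (276 + 122)*314 = 13/16 + 398*314 = 13/16 + 124972 = 1999565/16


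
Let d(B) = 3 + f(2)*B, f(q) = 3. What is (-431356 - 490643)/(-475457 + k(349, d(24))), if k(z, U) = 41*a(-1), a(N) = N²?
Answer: 307333/158472 ≈ 1.9394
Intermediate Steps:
d(B) = 3 + 3*B
k(z, U) = 41 (k(z, U) = 41*(-1)² = 41*1 = 41)
(-431356 - 490643)/(-475457 + k(349, d(24))) = (-431356 - 490643)/(-475457 + 41) = -921999/(-475416) = -921999*(-1/475416) = 307333/158472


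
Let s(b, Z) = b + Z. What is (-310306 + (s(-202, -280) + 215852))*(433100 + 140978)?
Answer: -54500669008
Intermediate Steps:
s(b, Z) = Z + b
(-310306 + (s(-202, -280) + 215852))*(433100 + 140978) = (-310306 + ((-280 - 202) + 215852))*(433100 + 140978) = (-310306 + (-482 + 215852))*574078 = (-310306 + 215370)*574078 = -94936*574078 = -54500669008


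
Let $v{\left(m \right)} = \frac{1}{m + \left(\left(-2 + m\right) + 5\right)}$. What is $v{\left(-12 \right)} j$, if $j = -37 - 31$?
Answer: $\frac{68}{21} \approx 3.2381$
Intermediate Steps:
$j = -68$
$v{\left(m \right)} = \frac{1}{3 + 2 m}$ ($v{\left(m \right)} = \frac{1}{m + \left(3 + m\right)} = \frac{1}{3 + 2 m}$)
$v{\left(-12 \right)} j = \frac{1}{3 + 2 \left(-12\right)} \left(-68\right) = \frac{1}{3 - 24} \left(-68\right) = \frac{1}{-21} \left(-68\right) = \left(- \frac{1}{21}\right) \left(-68\right) = \frac{68}{21}$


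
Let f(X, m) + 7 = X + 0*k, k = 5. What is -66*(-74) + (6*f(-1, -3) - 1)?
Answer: 4835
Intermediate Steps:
f(X, m) = -7 + X (f(X, m) = -7 + (X + 0*5) = -7 + (X + 0) = -7 + X)
-66*(-74) + (6*f(-1, -3) - 1) = -66*(-74) + (6*(-7 - 1) - 1) = 4884 + (6*(-8) - 1) = 4884 + (-48 - 1) = 4884 - 49 = 4835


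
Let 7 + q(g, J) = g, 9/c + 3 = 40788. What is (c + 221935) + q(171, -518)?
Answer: 3019435908/13595 ≈ 2.2210e+5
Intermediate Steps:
c = 3/13595 (c = 9/(-3 + 40788) = 9/40785 = 9*(1/40785) = 3/13595 ≈ 0.00022067)
q(g, J) = -7 + g
(c + 221935) + q(171, -518) = (3/13595 + 221935) + (-7 + 171) = 3017206328/13595 + 164 = 3019435908/13595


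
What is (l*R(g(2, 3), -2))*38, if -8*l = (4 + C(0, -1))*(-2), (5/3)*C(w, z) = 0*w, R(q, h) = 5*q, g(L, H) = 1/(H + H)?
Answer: 95/3 ≈ 31.667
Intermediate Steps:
g(L, H) = 1/(2*H)
C(w, z) = 0 (C(w, z) = 3*(0*w)/5 = (3/5)*0 = 0)
l = 1 (l = -(4 + 0)*(-2)/8 = -(-2)/2 = -1/8*(-8) = 1)
(l*R(g(2, 3), -2))*38 = (1*(5*((1/2)/3)))*38 = (1*(5*((1/2)*(1/3))))*38 = (1*(5*(1/6)))*38 = (1*(5/6))*38 = (5/6)*38 = 95/3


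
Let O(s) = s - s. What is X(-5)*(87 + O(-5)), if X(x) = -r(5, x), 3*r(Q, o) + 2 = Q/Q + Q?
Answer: -116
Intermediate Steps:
r(Q, o) = -⅓ + Q/3 (r(Q, o) = -⅔ + (Q/Q + Q)/3 = -⅔ + (1 + Q)/3 = -⅔ + (⅓ + Q/3) = -⅓ + Q/3)
X(x) = -4/3 (X(x) = -(-⅓ + (⅓)*5) = -(-⅓ + 5/3) = -1*4/3 = -4/3)
O(s) = 0
X(-5)*(87 + O(-5)) = -4*(87 + 0)/3 = -4/3*87 = -116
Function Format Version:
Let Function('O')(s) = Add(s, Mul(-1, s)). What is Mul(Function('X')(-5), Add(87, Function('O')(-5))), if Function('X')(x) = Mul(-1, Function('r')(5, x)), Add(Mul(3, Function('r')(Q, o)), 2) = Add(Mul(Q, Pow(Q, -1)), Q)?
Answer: -116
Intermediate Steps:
Function('r')(Q, o) = Add(Rational(-1, 3), Mul(Rational(1, 3), Q)) (Function('r')(Q, o) = Add(Rational(-2, 3), Mul(Rational(1, 3), Add(Mul(Q, Pow(Q, -1)), Q))) = Add(Rational(-2, 3), Mul(Rational(1, 3), Add(1, Q))) = Add(Rational(-2, 3), Add(Rational(1, 3), Mul(Rational(1, 3), Q))) = Add(Rational(-1, 3), Mul(Rational(1, 3), Q)))
Function('X')(x) = Rational(-4, 3) (Function('X')(x) = Mul(-1, Add(Rational(-1, 3), Mul(Rational(1, 3), 5))) = Mul(-1, Add(Rational(-1, 3), Rational(5, 3))) = Mul(-1, Rational(4, 3)) = Rational(-4, 3))
Function('O')(s) = 0
Mul(Function('X')(-5), Add(87, Function('O')(-5))) = Mul(Rational(-4, 3), Add(87, 0)) = Mul(Rational(-4, 3), 87) = -116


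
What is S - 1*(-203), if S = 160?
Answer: 363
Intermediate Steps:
S - 1*(-203) = 160 - 1*(-203) = 160 + 203 = 363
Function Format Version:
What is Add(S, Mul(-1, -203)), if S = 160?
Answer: 363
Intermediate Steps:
Add(S, Mul(-1, -203)) = Add(160, Mul(-1, -203)) = Add(160, 203) = 363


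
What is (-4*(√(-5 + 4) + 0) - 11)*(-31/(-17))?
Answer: -341/17 - 124*I/17 ≈ -20.059 - 7.2941*I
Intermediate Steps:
(-4*(√(-5 + 4) + 0) - 11)*(-31/(-17)) = (-4*(√(-1) + 0) - 11)*(-31*(-1/17)) = (-4*(I + 0) - 11)*(31/17) = (-4*I - 11)*(31/17) = (-11 - 4*I)*(31/17) = -341/17 - 124*I/17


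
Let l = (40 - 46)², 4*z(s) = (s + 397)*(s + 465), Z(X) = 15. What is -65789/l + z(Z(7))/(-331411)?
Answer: -21804978119/11930796 ≈ -1827.6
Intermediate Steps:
z(s) = (397 + s)*(465 + s)/4 (z(s) = ((s + 397)*(s + 465))/4 = ((397 + s)*(465 + s))/4 = (397 + s)*(465 + s)/4)
l = 36 (l = (-6)² = 36)
-65789/l + z(Z(7))/(-331411) = -65789/36 + (184605/4 + (¼)*15² + (431/2)*15)/(-331411) = -65789*1/36 + (184605/4 + (¼)*225 + 6465/2)*(-1/331411) = -65789/36 + (184605/4 + 225/4 + 6465/2)*(-1/331411) = -65789/36 + 49440*(-1/331411) = -65789/36 - 49440/331411 = -21804978119/11930796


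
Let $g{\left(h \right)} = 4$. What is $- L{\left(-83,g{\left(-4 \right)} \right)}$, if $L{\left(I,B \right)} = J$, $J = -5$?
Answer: $5$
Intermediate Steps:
$L{\left(I,B \right)} = -5$
$- L{\left(-83,g{\left(-4 \right)} \right)} = \left(-1\right) \left(-5\right) = 5$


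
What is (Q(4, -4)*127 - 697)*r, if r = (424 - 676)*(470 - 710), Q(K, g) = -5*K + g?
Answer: -226497600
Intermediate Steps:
Q(K, g) = g - 5*K
r = 60480 (r = -252*(-240) = 60480)
(Q(4, -4)*127 - 697)*r = ((-4 - 5*4)*127 - 697)*60480 = ((-4 - 20)*127 - 697)*60480 = (-24*127 - 697)*60480 = (-3048 - 697)*60480 = -3745*60480 = -226497600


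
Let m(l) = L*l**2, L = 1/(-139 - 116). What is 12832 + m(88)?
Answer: 3264416/255 ≈ 12802.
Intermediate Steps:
L = -1/255 (L = 1/(-255) = -1/255 ≈ -0.0039216)
m(l) = -l**2/255
12832 + m(88) = 12832 - 1/255*88**2 = 12832 - 1/255*7744 = 12832 - 7744/255 = 3264416/255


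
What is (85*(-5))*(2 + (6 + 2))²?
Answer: -42500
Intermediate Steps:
(85*(-5))*(2 + (6 + 2))² = -425*(2 + 8)² = -425*10² = -425*100 = -42500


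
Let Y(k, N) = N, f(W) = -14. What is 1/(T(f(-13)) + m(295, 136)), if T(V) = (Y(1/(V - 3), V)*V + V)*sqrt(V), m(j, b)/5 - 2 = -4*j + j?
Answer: -4415/19955961 - 182*I*sqrt(14)/19955961 ≈ -0.00022124 - 3.4124e-5*I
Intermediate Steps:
m(j, b) = 10 - 15*j (m(j, b) = 10 + 5*(-4*j + j) = 10 + 5*(-3*j) = 10 - 15*j)
T(V) = sqrt(V)*(V + V**2) (T(V) = (V*V + V)*sqrt(V) = (V**2 + V)*sqrt(V) = (V + V**2)*sqrt(V) = sqrt(V)*(V + V**2))
1/(T(f(-13)) + m(295, 136)) = 1/((-14)**(3/2)*(1 - 14) + (10 - 15*295)) = 1/(-14*I*sqrt(14)*(-13) + (10 - 4425)) = 1/(182*I*sqrt(14) - 4415) = 1/(-4415 + 182*I*sqrt(14))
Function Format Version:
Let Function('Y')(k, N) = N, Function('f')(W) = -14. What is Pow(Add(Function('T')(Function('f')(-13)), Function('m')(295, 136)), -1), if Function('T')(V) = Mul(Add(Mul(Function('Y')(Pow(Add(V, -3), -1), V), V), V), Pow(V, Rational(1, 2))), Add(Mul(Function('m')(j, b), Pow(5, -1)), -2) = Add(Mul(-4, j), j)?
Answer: Add(Rational(-4415, 19955961), Mul(Rational(-182, 19955961), I, Pow(14, Rational(1, 2)))) ≈ Add(-0.00022124, Mul(-3.4124e-5, I))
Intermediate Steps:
Function('m')(j, b) = Add(10, Mul(-15, j)) (Function('m')(j, b) = Add(10, Mul(5, Add(Mul(-4, j), j))) = Add(10, Mul(5, Mul(-3, j))) = Add(10, Mul(-15, j)))
Function('T')(V) = Mul(Pow(V, Rational(1, 2)), Add(V, Pow(V, 2))) (Function('T')(V) = Mul(Add(Mul(V, V), V), Pow(V, Rational(1, 2))) = Mul(Add(Pow(V, 2), V), Pow(V, Rational(1, 2))) = Mul(Add(V, Pow(V, 2)), Pow(V, Rational(1, 2))) = Mul(Pow(V, Rational(1, 2)), Add(V, Pow(V, 2))))
Pow(Add(Function('T')(Function('f')(-13)), Function('m')(295, 136)), -1) = Pow(Add(Mul(Pow(-14, Rational(3, 2)), Add(1, -14)), Add(10, Mul(-15, 295))), -1) = Pow(Add(Mul(Mul(-14, I, Pow(14, Rational(1, 2))), -13), Add(10, -4425)), -1) = Pow(Add(Mul(182, I, Pow(14, Rational(1, 2))), -4415), -1) = Pow(Add(-4415, Mul(182, I, Pow(14, Rational(1, 2)))), -1)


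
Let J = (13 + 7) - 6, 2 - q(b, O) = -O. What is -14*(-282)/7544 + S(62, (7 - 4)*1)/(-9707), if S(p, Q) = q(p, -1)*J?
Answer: 9554405/18307402 ≈ 0.52189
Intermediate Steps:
q(b, O) = 2 + O (q(b, O) = 2 - (-1)*O = 2 + O)
J = 14 (J = 20 - 6 = 14)
S(p, Q) = 14 (S(p, Q) = (2 - 1)*14 = 1*14 = 14)
-14*(-282)/7544 + S(62, (7 - 4)*1)/(-9707) = -14*(-282)/7544 + 14/(-9707) = 3948*(1/7544) + 14*(-1/9707) = 987/1886 - 14/9707 = 9554405/18307402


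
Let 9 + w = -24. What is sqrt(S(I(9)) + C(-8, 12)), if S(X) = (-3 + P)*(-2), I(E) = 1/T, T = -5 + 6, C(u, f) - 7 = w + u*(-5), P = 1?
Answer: 3*sqrt(2) ≈ 4.2426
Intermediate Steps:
w = -33 (w = -9 - 24 = -33)
C(u, f) = -26 - 5*u (C(u, f) = 7 + (-33 + u*(-5)) = 7 + (-33 - 5*u) = -26 - 5*u)
T = 1
I(E) = 1 (I(E) = 1/1 = 1)
S(X) = 4 (S(X) = (-3 + 1)*(-2) = -2*(-2) = 4)
sqrt(S(I(9)) + C(-8, 12)) = sqrt(4 + (-26 - 5*(-8))) = sqrt(4 + (-26 + 40)) = sqrt(4 + 14) = sqrt(18) = 3*sqrt(2)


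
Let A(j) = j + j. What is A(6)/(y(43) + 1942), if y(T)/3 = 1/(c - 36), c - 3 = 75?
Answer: 56/9063 ≈ 0.0061790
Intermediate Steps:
c = 78 (c = 3 + 75 = 78)
y(T) = 1/14 (y(T) = 3/(78 - 36) = 3/42 = 3*(1/42) = 1/14)
A(j) = 2*j
A(6)/(y(43) + 1942) = (2*6)/(1/14 + 1942) = 12/(27189/14) = (14/27189)*12 = 56/9063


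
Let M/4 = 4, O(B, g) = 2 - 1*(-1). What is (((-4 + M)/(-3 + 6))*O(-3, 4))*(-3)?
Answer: -36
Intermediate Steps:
O(B, g) = 3 (O(B, g) = 2 + 1 = 3)
M = 16 (M = 4*4 = 16)
(((-4 + M)/(-3 + 6))*O(-3, 4))*(-3) = (((-4 + 16)/(-3 + 6))*3)*(-3) = ((12/3)*3)*(-3) = ((12*(⅓))*3)*(-3) = (4*3)*(-3) = 12*(-3) = -36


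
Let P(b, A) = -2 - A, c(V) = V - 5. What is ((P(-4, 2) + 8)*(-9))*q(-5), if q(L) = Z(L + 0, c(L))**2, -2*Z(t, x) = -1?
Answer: -9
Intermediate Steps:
c(V) = -5 + V
Z(t, x) = 1/2 (Z(t, x) = -1/2*(-1) = 1/2)
q(L) = 1/4 (q(L) = (1/2)**2 = 1/4)
((P(-4, 2) + 8)*(-9))*q(-5) = (((-2 - 1*2) + 8)*(-9))*(1/4) = (((-2 - 2) + 8)*(-9))*(1/4) = ((-4 + 8)*(-9))*(1/4) = (4*(-9))*(1/4) = -36*1/4 = -9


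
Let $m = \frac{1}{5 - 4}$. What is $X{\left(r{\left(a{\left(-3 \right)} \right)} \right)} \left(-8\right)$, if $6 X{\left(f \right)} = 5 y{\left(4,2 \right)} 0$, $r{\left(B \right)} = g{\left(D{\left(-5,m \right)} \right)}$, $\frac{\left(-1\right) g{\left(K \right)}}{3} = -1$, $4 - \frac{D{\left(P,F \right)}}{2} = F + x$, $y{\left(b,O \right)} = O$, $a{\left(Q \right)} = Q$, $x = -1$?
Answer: $0$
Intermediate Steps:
$m = 1$ ($m = 1^{-1} = 1$)
$D{\left(P,F \right)} = 10 - 2 F$ ($D{\left(P,F \right)} = 8 - 2 \left(F - 1\right) = 8 - 2 \left(-1 + F\right) = 8 - \left(-2 + 2 F\right) = 10 - 2 F$)
$g{\left(K \right)} = 3$ ($g{\left(K \right)} = \left(-3\right) \left(-1\right) = 3$)
$r{\left(B \right)} = 3$
$X{\left(f \right)} = 0$ ($X{\left(f \right)} = \frac{5 \cdot 2 \cdot 0}{6} = \frac{10 \cdot 0}{6} = \frac{1}{6} \cdot 0 = 0$)
$X{\left(r{\left(a{\left(-3 \right)} \right)} \right)} \left(-8\right) = 0 \left(-8\right) = 0$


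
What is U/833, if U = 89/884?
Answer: 89/736372 ≈ 0.00012086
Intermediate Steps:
U = 89/884 (U = 89*(1/884) = 89/884 ≈ 0.10068)
U/833 = (89/884)/833 = (89/884)*(1/833) = 89/736372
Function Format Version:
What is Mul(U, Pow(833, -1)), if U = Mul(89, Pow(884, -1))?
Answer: Rational(89, 736372) ≈ 0.00012086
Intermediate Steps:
U = Rational(89, 884) (U = Mul(89, Rational(1, 884)) = Rational(89, 884) ≈ 0.10068)
Mul(U, Pow(833, -1)) = Mul(Rational(89, 884), Pow(833, -1)) = Mul(Rational(89, 884), Rational(1, 833)) = Rational(89, 736372)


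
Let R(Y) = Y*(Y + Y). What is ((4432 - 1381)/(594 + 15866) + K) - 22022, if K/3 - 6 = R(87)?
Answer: 385331651/16460 ≈ 23410.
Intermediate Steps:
R(Y) = 2*Y**2 (R(Y) = Y*(2*Y) = 2*Y**2)
K = 45432 (K = 18 + 3*(2*87**2) = 18 + 3*(2*7569) = 18 + 3*15138 = 18 + 45414 = 45432)
((4432 - 1381)/(594 + 15866) + K) - 22022 = ((4432 - 1381)/(594 + 15866) + 45432) - 22022 = (3051/16460 + 45432) - 22022 = 747813771/16460 - 22022 = 385331651/16460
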